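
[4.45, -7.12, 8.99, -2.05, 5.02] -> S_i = Random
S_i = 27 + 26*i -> [27, 53, 79, 105, 131]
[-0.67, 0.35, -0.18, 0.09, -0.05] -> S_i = -0.67*(-0.52)^i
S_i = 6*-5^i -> [6, -30, 150, -750, 3750]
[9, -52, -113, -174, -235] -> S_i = 9 + -61*i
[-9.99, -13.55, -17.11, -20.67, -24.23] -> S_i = -9.99 + -3.56*i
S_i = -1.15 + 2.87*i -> [-1.15, 1.72, 4.59, 7.46, 10.33]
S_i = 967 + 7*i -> [967, 974, 981, 988, 995]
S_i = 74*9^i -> [74, 666, 5994, 53946, 485514]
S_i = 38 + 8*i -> [38, 46, 54, 62, 70]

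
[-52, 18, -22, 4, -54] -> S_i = Random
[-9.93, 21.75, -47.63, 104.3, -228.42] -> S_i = -9.93*(-2.19)^i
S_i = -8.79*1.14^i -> [-8.79, -10.02, -11.42, -13.02, -14.85]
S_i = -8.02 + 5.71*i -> [-8.02, -2.31, 3.4, 9.11, 14.82]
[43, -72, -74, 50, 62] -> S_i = Random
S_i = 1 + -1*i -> [1, 0, -1, -2, -3]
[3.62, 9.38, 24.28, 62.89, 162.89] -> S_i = 3.62*2.59^i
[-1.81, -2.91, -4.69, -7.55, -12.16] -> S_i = -1.81*1.61^i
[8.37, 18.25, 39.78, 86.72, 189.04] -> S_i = 8.37*2.18^i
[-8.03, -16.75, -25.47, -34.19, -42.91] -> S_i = -8.03 + -8.72*i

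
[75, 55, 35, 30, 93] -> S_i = Random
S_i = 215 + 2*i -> [215, 217, 219, 221, 223]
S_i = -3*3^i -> [-3, -9, -27, -81, -243]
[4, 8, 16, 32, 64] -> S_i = 4*2^i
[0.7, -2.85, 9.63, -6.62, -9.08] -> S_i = Random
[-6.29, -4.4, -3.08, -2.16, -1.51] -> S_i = -6.29*0.70^i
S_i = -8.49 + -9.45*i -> [-8.49, -17.94, -27.39, -36.84, -46.29]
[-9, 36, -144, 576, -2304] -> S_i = -9*-4^i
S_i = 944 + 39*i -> [944, 983, 1022, 1061, 1100]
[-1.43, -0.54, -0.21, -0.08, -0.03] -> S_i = -1.43*0.38^i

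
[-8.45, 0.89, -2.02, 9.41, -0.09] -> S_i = Random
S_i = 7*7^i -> [7, 49, 343, 2401, 16807]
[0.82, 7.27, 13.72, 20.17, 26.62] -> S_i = 0.82 + 6.45*i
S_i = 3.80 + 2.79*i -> [3.8, 6.59, 9.38, 12.17, 14.96]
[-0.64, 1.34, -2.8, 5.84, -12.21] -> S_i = -0.64*(-2.09)^i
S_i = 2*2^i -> [2, 4, 8, 16, 32]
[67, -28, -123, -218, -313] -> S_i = 67 + -95*i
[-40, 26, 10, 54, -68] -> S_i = Random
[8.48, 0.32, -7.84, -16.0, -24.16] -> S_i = 8.48 + -8.16*i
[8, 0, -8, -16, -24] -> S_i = 8 + -8*i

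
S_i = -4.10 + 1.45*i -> [-4.1, -2.65, -1.2, 0.25, 1.7]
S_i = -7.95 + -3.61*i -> [-7.95, -11.56, -15.17, -18.78, -22.39]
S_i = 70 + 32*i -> [70, 102, 134, 166, 198]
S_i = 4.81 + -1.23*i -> [4.81, 3.58, 2.35, 1.12, -0.11]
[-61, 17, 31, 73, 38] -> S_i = Random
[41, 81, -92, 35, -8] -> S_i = Random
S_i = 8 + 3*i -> [8, 11, 14, 17, 20]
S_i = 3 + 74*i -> [3, 77, 151, 225, 299]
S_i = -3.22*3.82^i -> [-3.22, -12.3, -46.99, -179.49, -685.66]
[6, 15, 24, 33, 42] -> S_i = 6 + 9*i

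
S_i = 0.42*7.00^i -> [0.42, 2.94, 20.58, 144.06, 1008.42]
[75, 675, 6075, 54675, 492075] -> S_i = 75*9^i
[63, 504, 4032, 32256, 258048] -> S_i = 63*8^i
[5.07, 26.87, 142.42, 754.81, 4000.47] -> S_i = 5.07*5.30^i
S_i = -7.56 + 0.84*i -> [-7.56, -6.72, -5.88, -5.04, -4.2]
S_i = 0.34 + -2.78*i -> [0.34, -2.44, -5.22, -8.0, -10.78]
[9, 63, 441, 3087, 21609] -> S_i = 9*7^i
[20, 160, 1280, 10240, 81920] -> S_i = 20*8^i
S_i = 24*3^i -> [24, 72, 216, 648, 1944]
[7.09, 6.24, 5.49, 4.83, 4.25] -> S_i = 7.09*0.88^i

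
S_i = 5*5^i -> [5, 25, 125, 625, 3125]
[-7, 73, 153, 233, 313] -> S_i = -7 + 80*i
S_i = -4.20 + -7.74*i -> [-4.2, -11.94, -19.68, -27.42, -35.16]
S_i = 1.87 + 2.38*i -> [1.87, 4.25, 6.63, 9.01, 11.39]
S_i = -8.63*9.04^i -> [-8.63, -78.02, -705.26, -6375.53, -57634.76]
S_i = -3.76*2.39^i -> [-3.76, -8.99, -21.48, -51.33, -122.68]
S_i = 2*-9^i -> [2, -18, 162, -1458, 13122]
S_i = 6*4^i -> [6, 24, 96, 384, 1536]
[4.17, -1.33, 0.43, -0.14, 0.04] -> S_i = 4.17*(-0.32)^i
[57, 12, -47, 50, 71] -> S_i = Random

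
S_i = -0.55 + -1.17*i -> [-0.55, -1.72, -2.89, -4.06, -5.23]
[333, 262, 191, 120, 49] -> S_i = 333 + -71*i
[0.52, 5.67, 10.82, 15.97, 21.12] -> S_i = 0.52 + 5.15*i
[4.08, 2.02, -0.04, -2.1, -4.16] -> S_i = 4.08 + -2.06*i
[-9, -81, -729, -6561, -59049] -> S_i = -9*9^i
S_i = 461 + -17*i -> [461, 444, 427, 410, 393]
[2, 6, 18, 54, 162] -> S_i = 2*3^i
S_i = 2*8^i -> [2, 16, 128, 1024, 8192]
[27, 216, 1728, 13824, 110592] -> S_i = 27*8^i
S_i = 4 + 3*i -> [4, 7, 10, 13, 16]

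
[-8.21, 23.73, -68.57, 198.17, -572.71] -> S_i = -8.21*(-2.89)^i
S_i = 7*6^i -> [7, 42, 252, 1512, 9072]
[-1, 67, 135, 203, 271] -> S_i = -1 + 68*i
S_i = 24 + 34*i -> [24, 58, 92, 126, 160]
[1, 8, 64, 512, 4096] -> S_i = 1*8^i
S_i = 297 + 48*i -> [297, 345, 393, 441, 489]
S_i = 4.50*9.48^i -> [4.5, 42.66, 404.42, 3833.87, 36345.1]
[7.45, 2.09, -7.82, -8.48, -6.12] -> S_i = Random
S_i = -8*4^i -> [-8, -32, -128, -512, -2048]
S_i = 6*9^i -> [6, 54, 486, 4374, 39366]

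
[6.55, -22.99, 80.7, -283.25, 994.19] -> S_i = 6.55*(-3.51)^i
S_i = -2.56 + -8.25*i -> [-2.56, -10.81, -19.06, -27.31, -35.56]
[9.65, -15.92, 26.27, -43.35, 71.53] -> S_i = 9.65*(-1.65)^i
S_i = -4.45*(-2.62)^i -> [-4.45, 11.66, -30.55, 80.03, -209.68]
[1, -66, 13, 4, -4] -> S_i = Random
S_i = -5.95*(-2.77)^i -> [-5.95, 16.48, -45.65, 126.46, -350.3]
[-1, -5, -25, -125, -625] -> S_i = -1*5^i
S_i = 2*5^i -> [2, 10, 50, 250, 1250]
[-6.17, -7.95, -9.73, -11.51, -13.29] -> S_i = -6.17 + -1.78*i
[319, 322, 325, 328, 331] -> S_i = 319 + 3*i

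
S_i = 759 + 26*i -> [759, 785, 811, 837, 863]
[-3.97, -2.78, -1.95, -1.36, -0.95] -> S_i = -3.97*0.70^i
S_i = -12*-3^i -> [-12, 36, -108, 324, -972]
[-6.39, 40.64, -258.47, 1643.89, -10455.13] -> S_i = -6.39*(-6.36)^i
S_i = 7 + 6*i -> [7, 13, 19, 25, 31]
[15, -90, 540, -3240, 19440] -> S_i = 15*-6^i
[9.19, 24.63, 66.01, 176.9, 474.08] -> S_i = 9.19*2.68^i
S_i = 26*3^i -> [26, 78, 234, 702, 2106]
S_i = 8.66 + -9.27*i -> [8.66, -0.61, -9.88, -19.15, -28.42]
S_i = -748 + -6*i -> [-748, -754, -760, -766, -772]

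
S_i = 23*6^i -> [23, 138, 828, 4968, 29808]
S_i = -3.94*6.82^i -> [-3.94, -26.87, -183.26, -1249.83, -8523.81]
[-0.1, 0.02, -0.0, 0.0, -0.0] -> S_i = -0.10*(-0.16)^i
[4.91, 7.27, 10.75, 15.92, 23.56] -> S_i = 4.91*1.48^i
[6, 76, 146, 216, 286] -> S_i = 6 + 70*i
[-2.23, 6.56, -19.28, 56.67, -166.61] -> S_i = -2.23*(-2.94)^i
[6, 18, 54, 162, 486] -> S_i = 6*3^i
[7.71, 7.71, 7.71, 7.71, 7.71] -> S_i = 7.71*1.00^i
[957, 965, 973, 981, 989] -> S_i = 957 + 8*i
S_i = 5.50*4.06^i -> [5.5, 22.33, 90.66, 368.08, 1494.4]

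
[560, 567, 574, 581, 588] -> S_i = 560 + 7*i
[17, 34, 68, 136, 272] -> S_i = 17*2^i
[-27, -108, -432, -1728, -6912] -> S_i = -27*4^i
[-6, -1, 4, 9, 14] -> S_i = -6 + 5*i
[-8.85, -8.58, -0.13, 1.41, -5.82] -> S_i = Random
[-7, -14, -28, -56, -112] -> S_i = -7*2^i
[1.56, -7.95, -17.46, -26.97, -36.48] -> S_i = 1.56 + -9.51*i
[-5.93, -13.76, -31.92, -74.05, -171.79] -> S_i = -5.93*2.32^i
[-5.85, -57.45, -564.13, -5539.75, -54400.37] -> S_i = -5.85*9.82^i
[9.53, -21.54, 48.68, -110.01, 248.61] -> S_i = 9.53*(-2.26)^i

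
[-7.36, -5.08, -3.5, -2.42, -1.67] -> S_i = -7.36*0.69^i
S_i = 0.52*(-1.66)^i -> [0.52, -0.86, 1.43, -2.38, 3.95]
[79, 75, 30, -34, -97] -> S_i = Random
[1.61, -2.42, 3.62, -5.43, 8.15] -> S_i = 1.61*(-1.50)^i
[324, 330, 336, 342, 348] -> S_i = 324 + 6*i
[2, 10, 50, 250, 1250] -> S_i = 2*5^i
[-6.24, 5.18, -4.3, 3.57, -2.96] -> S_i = -6.24*(-0.83)^i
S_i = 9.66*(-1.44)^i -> [9.66, -13.91, 20.03, -28.84, 41.54]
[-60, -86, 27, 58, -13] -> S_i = Random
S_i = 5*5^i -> [5, 25, 125, 625, 3125]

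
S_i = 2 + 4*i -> [2, 6, 10, 14, 18]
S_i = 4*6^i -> [4, 24, 144, 864, 5184]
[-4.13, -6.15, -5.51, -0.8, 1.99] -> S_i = Random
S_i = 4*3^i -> [4, 12, 36, 108, 324]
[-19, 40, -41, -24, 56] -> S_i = Random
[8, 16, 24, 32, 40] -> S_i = 8 + 8*i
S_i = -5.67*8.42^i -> [-5.67, -47.74, -401.98, -3384.69, -28499.12]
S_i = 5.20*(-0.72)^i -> [5.2, -3.74, 2.7, -1.94, 1.4]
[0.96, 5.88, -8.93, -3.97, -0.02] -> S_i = Random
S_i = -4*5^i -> [-4, -20, -100, -500, -2500]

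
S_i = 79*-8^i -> [79, -632, 5056, -40448, 323584]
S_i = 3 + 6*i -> [3, 9, 15, 21, 27]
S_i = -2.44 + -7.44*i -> [-2.44, -9.88, -17.32, -24.76, -32.2]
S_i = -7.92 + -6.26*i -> [-7.92, -14.18, -20.44, -26.7, -32.96]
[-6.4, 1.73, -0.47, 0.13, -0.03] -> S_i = -6.40*(-0.27)^i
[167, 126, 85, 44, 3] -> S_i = 167 + -41*i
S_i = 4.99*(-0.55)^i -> [4.99, -2.74, 1.51, -0.83, 0.46]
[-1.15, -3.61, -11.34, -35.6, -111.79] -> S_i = -1.15*3.14^i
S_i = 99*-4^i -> [99, -396, 1584, -6336, 25344]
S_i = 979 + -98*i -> [979, 881, 783, 685, 587]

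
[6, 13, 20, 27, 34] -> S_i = 6 + 7*i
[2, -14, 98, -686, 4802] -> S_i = 2*-7^i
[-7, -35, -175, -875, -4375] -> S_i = -7*5^i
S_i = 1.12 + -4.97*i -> [1.12, -3.85, -8.82, -13.79, -18.76]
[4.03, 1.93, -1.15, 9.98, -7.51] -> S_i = Random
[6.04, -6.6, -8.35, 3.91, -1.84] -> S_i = Random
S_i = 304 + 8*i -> [304, 312, 320, 328, 336]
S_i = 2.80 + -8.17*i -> [2.8, -5.37, -13.54, -21.71, -29.88]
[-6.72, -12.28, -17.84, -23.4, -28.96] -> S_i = -6.72 + -5.56*i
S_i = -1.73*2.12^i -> [-1.73, -3.67, -7.78, -16.48, -34.95]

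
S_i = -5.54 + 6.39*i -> [-5.54, 0.85, 7.24, 13.63, 20.02]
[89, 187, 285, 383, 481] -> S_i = 89 + 98*i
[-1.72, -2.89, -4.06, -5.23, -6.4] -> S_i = -1.72 + -1.17*i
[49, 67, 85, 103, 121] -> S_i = 49 + 18*i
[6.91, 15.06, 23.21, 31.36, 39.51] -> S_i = 6.91 + 8.15*i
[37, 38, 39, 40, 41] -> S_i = 37 + 1*i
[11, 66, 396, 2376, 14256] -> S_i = 11*6^i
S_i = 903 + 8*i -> [903, 911, 919, 927, 935]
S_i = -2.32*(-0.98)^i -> [-2.32, 2.27, -2.23, 2.18, -2.14]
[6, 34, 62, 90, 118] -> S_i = 6 + 28*i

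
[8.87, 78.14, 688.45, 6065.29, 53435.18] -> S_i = 8.87*8.81^i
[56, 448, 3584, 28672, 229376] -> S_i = 56*8^i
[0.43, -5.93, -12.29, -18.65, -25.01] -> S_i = 0.43 + -6.36*i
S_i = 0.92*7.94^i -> [0.92, 7.3, 58.0, 460.52, 3656.54]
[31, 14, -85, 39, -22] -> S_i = Random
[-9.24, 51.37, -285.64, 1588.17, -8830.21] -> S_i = -9.24*(-5.56)^i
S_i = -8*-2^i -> [-8, 16, -32, 64, -128]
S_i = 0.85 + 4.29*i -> [0.85, 5.14, 9.43, 13.72, 18.01]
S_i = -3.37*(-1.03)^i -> [-3.37, 3.47, -3.58, 3.68, -3.79]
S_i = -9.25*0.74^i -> [-9.25, -6.84, -5.07, -3.75, -2.77]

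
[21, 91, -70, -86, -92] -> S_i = Random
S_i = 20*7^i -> [20, 140, 980, 6860, 48020]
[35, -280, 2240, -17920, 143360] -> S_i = 35*-8^i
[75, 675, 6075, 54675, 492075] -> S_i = 75*9^i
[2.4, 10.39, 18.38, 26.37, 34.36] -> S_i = 2.40 + 7.99*i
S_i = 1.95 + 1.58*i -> [1.95, 3.53, 5.11, 6.69, 8.27]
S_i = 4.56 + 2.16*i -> [4.56, 6.72, 8.88, 11.04, 13.2]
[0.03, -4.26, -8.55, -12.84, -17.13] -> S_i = 0.03 + -4.29*i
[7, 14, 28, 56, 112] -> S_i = 7*2^i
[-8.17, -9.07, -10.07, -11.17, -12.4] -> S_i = -8.17*1.11^i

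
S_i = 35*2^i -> [35, 70, 140, 280, 560]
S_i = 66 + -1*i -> [66, 65, 64, 63, 62]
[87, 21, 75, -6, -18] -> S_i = Random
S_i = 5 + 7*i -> [5, 12, 19, 26, 33]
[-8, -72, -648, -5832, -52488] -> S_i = -8*9^i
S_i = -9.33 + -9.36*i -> [-9.33, -18.69, -28.05, -37.41, -46.77]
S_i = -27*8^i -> [-27, -216, -1728, -13824, -110592]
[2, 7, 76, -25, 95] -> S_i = Random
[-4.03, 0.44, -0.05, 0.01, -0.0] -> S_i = -4.03*(-0.11)^i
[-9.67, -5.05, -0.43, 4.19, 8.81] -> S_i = -9.67 + 4.62*i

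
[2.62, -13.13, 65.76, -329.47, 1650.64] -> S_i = 2.62*(-5.01)^i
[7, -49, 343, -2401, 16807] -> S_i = 7*-7^i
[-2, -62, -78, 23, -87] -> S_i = Random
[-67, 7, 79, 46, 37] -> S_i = Random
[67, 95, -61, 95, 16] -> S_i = Random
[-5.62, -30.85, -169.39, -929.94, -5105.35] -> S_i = -5.62*5.49^i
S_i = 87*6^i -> [87, 522, 3132, 18792, 112752]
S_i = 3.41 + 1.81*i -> [3.41, 5.22, 7.03, 8.84, 10.65]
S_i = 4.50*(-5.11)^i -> [4.5, -23.0, 117.5, -600.45, 3068.29]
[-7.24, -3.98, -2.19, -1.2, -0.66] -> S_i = -7.24*0.55^i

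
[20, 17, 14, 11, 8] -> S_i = 20 + -3*i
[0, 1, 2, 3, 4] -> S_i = 0 + 1*i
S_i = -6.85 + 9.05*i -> [-6.85, 2.2, 11.25, 20.3, 29.35]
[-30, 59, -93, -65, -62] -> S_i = Random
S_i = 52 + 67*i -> [52, 119, 186, 253, 320]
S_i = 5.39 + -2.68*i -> [5.39, 2.71, 0.03, -2.65, -5.33]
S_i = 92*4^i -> [92, 368, 1472, 5888, 23552]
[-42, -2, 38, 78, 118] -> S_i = -42 + 40*i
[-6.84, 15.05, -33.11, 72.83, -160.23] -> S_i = -6.84*(-2.20)^i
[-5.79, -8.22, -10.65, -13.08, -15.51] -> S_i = -5.79 + -2.43*i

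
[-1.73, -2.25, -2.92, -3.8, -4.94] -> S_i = -1.73*1.30^i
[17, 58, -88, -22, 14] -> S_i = Random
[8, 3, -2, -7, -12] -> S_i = 8 + -5*i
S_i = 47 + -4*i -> [47, 43, 39, 35, 31]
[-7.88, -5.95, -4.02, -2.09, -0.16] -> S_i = -7.88 + 1.93*i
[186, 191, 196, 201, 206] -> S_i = 186 + 5*i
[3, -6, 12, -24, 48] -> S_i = 3*-2^i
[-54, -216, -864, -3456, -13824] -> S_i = -54*4^i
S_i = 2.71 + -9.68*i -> [2.71, -6.97, -16.65, -26.33, -36.01]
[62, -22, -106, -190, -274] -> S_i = 62 + -84*i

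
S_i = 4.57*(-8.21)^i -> [4.57, -37.52, 308.04, -2528.98, 20762.94]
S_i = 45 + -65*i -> [45, -20, -85, -150, -215]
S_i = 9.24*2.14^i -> [9.24, 19.77, 42.32, 90.56, 193.79]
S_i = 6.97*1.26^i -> [6.97, 8.78, 11.07, 13.94, 17.57]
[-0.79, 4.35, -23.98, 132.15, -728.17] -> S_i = -0.79*(-5.51)^i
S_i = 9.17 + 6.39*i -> [9.17, 15.56, 21.95, 28.34, 34.73]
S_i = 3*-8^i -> [3, -24, 192, -1536, 12288]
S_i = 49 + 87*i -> [49, 136, 223, 310, 397]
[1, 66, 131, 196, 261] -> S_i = 1 + 65*i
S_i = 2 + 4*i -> [2, 6, 10, 14, 18]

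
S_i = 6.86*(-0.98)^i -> [6.86, -6.72, 6.59, -6.46, 6.33]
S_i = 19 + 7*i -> [19, 26, 33, 40, 47]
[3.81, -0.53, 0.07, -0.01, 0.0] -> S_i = 3.81*(-0.14)^i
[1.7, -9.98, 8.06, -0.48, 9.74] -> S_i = Random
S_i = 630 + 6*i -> [630, 636, 642, 648, 654]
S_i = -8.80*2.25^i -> [-8.8, -19.8, -44.55, -100.24, -225.53]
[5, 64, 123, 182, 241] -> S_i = 5 + 59*i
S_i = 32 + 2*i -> [32, 34, 36, 38, 40]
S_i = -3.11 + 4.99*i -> [-3.11, 1.88, 6.87, 11.86, 16.85]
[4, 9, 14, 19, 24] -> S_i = 4 + 5*i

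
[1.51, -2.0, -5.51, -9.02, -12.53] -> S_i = 1.51 + -3.51*i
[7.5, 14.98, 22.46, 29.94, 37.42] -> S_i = 7.50 + 7.48*i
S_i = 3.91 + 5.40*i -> [3.91, 9.31, 14.71, 20.11, 25.51]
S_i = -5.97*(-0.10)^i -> [-5.97, 0.6, -0.06, 0.01, -0.0]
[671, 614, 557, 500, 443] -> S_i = 671 + -57*i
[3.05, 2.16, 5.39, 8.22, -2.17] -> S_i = Random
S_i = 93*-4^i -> [93, -372, 1488, -5952, 23808]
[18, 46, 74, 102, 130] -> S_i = 18 + 28*i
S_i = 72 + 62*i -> [72, 134, 196, 258, 320]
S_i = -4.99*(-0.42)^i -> [-4.99, 2.1, -0.88, 0.37, -0.16]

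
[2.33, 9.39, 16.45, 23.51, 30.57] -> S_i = 2.33 + 7.06*i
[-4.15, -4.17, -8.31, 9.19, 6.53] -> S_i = Random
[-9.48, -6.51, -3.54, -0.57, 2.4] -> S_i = -9.48 + 2.97*i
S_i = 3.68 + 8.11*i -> [3.68, 11.79, 19.9, 28.01, 36.12]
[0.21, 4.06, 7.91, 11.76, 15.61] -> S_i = 0.21 + 3.85*i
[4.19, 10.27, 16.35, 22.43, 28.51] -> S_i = 4.19 + 6.08*i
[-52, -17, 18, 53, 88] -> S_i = -52 + 35*i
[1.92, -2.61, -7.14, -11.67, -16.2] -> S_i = 1.92 + -4.53*i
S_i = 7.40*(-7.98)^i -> [7.4, -59.05, 471.23, -3760.45, 30008.43]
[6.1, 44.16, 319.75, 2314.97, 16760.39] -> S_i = 6.10*7.24^i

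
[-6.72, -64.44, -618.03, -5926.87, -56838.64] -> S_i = -6.72*9.59^i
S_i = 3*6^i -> [3, 18, 108, 648, 3888]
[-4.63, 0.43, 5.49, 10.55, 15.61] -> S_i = -4.63 + 5.06*i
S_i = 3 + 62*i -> [3, 65, 127, 189, 251]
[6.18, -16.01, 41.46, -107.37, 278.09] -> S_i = 6.18*(-2.59)^i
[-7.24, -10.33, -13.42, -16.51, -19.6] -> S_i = -7.24 + -3.09*i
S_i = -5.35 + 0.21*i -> [-5.35, -5.14, -4.93, -4.72, -4.51]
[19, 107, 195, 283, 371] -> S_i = 19 + 88*i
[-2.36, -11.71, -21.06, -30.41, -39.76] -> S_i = -2.36 + -9.35*i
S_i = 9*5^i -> [9, 45, 225, 1125, 5625]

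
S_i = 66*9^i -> [66, 594, 5346, 48114, 433026]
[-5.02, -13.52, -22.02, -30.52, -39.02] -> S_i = -5.02 + -8.50*i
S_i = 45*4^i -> [45, 180, 720, 2880, 11520]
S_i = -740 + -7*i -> [-740, -747, -754, -761, -768]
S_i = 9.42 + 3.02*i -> [9.42, 12.44, 15.46, 18.48, 21.5]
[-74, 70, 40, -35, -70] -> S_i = Random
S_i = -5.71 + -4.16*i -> [-5.71, -9.87, -14.03, -18.19, -22.35]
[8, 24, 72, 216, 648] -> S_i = 8*3^i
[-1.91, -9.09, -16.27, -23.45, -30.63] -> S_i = -1.91 + -7.18*i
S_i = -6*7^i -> [-6, -42, -294, -2058, -14406]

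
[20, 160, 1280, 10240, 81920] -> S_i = 20*8^i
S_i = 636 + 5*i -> [636, 641, 646, 651, 656]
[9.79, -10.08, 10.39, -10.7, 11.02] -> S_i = 9.79*(-1.03)^i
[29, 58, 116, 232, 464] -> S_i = 29*2^i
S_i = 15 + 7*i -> [15, 22, 29, 36, 43]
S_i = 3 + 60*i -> [3, 63, 123, 183, 243]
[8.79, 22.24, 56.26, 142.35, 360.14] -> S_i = 8.79*2.53^i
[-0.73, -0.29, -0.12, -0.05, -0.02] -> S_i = -0.73*0.40^i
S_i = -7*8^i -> [-7, -56, -448, -3584, -28672]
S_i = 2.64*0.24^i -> [2.64, 0.63, 0.15, 0.04, 0.01]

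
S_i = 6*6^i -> [6, 36, 216, 1296, 7776]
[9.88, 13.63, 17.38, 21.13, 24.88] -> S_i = 9.88 + 3.75*i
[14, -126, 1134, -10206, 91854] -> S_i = 14*-9^i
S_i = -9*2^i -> [-9, -18, -36, -72, -144]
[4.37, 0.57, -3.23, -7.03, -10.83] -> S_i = 4.37 + -3.80*i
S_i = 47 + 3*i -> [47, 50, 53, 56, 59]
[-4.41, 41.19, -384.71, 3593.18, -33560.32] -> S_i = -4.41*(-9.34)^i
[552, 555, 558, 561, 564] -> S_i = 552 + 3*i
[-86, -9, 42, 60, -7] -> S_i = Random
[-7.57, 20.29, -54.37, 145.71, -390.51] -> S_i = -7.57*(-2.68)^i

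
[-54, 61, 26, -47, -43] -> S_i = Random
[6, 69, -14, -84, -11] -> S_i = Random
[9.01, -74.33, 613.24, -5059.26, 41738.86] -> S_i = 9.01*(-8.25)^i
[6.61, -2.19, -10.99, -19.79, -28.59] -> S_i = 6.61 + -8.80*i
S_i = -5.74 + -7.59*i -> [-5.74, -13.33, -20.92, -28.51, -36.1]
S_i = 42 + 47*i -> [42, 89, 136, 183, 230]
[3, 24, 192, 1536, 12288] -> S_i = 3*8^i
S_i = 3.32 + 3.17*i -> [3.32, 6.49, 9.66, 12.83, 16.0]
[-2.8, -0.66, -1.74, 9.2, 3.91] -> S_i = Random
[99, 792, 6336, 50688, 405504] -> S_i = 99*8^i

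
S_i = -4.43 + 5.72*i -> [-4.43, 1.29, 7.01, 12.73, 18.45]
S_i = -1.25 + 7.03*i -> [-1.25, 5.78, 12.81, 19.84, 26.87]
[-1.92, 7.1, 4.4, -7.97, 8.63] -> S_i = Random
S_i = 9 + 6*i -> [9, 15, 21, 27, 33]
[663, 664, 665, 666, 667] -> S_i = 663 + 1*i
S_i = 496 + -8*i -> [496, 488, 480, 472, 464]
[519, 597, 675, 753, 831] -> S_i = 519 + 78*i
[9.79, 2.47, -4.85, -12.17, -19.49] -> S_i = 9.79 + -7.32*i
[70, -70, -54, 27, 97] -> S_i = Random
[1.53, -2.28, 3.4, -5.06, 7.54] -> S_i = 1.53*(-1.49)^i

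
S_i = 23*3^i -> [23, 69, 207, 621, 1863]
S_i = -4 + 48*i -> [-4, 44, 92, 140, 188]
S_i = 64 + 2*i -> [64, 66, 68, 70, 72]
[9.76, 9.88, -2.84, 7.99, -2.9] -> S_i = Random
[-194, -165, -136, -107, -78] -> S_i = -194 + 29*i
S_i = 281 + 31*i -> [281, 312, 343, 374, 405]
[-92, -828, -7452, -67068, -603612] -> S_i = -92*9^i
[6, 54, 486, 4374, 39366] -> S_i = 6*9^i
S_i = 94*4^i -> [94, 376, 1504, 6016, 24064]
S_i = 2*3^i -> [2, 6, 18, 54, 162]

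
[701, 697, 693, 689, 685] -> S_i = 701 + -4*i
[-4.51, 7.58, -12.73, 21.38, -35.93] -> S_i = -4.51*(-1.68)^i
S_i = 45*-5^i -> [45, -225, 1125, -5625, 28125]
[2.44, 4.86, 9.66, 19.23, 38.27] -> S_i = 2.44*1.99^i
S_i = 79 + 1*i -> [79, 80, 81, 82, 83]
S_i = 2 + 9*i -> [2, 11, 20, 29, 38]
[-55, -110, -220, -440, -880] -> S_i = -55*2^i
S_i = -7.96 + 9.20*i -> [-7.96, 1.24, 10.44, 19.64, 28.84]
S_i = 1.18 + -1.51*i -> [1.18, -0.33, -1.84, -3.35, -4.86]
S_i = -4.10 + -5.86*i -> [-4.1, -9.96, -15.82, -21.68, -27.54]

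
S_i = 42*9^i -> [42, 378, 3402, 30618, 275562]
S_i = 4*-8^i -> [4, -32, 256, -2048, 16384]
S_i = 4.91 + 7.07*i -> [4.91, 11.98, 19.05, 26.12, 33.19]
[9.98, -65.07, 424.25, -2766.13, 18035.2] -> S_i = 9.98*(-6.52)^i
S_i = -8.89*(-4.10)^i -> [-8.89, 36.45, -149.44, 612.71, -2512.1]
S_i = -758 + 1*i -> [-758, -757, -756, -755, -754]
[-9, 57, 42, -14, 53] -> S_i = Random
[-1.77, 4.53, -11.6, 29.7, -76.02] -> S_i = -1.77*(-2.56)^i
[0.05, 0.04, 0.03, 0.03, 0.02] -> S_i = 0.05*0.82^i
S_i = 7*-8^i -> [7, -56, 448, -3584, 28672]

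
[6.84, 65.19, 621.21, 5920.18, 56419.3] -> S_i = 6.84*9.53^i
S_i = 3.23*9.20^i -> [3.23, 29.72, 273.39, 2515.16, 23139.49]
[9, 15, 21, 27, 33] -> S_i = 9 + 6*i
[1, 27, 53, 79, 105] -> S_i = 1 + 26*i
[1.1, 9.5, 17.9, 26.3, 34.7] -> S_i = 1.10 + 8.40*i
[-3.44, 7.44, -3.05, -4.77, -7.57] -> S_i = Random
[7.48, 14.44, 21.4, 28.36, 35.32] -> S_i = 7.48 + 6.96*i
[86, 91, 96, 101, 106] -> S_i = 86 + 5*i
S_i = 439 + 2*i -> [439, 441, 443, 445, 447]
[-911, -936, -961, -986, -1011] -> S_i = -911 + -25*i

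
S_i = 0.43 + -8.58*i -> [0.43, -8.15, -16.73, -25.31, -33.89]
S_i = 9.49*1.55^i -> [9.49, 14.71, 22.8, 35.34, 54.78]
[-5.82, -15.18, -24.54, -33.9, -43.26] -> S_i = -5.82 + -9.36*i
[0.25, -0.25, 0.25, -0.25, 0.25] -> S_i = 0.25*(-1.00)^i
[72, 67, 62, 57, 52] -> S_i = 72 + -5*i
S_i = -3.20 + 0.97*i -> [-3.2, -2.23, -1.26, -0.29, 0.68]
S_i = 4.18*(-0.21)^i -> [4.18, -0.88, 0.18, -0.04, 0.01]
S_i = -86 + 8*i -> [-86, -78, -70, -62, -54]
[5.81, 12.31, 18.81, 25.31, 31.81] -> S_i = 5.81 + 6.50*i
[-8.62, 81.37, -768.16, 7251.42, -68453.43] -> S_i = -8.62*(-9.44)^i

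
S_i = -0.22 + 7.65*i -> [-0.22, 7.43, 15.08, 22.73, 30.38]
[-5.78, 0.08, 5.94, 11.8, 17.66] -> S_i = -5.78 + 5.86*i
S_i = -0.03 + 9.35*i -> [-0.03, 9.32, 18.67, 28.02, 37.37]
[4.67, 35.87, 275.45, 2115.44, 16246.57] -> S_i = 4.67*7.68^i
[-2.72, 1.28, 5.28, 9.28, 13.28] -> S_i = -2.72 + 4.00*i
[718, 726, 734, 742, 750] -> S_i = 718 + 8*i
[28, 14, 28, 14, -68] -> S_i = Random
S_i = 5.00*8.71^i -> [5.0, 43.55, 379.32, 3303.88, 28776.81]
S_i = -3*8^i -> [-3, -24, -192, -1536, -12288]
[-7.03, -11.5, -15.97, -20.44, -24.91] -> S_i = -7.03 + -4.47*i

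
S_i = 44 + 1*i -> [44, 45, 46, 47, 48]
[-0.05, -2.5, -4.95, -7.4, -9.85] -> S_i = -0.05 + -2.45*i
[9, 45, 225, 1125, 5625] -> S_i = 9*5^i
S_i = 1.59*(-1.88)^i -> [1.59, -2.99, 5.62, -10.57, 19.86]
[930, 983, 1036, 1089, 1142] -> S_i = 930 + 53*i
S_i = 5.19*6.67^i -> [5.19, 34.62, 230.9, 1540.09, 10272.37]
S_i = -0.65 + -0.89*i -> [-0.65, -1.54, -2.43, -3.32, -4.21]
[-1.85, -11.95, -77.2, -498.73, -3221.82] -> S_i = -1.85*6.46^i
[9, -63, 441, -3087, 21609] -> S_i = 9*-7^i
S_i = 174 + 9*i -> [174, 183, 192, 201, 210]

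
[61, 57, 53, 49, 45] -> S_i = 61 + -4*i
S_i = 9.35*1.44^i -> [9.35, 13.46, 19.39, 27.92, 40.2]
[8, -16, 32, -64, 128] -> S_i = 8*-2^i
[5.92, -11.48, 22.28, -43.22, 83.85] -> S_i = 5.92*(-1.94)^i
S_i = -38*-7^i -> [-38, 266, -1862, 13034, -91238]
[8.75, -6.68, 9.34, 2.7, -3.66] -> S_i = Random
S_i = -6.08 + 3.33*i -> [-6.08, -2.75, 0.58, 3.91, 7.24]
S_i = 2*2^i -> [2, 4, 8, 16, 32]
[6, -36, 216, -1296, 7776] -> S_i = 6*-6^i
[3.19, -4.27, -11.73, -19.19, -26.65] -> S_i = 3.19 + -7.46*i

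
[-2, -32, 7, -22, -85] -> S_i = Random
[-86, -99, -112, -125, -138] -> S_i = -86 + -13*i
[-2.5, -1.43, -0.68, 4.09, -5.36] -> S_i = Random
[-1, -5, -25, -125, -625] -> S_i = -1*5^i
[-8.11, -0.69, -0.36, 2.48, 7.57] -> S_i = Random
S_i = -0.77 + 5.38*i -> [-0.77, 4.61, 9.99, 15.37, 20.75]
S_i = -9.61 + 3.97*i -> [-9.61, -5.64, -1.67, 2.3, 6.27]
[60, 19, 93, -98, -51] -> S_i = Random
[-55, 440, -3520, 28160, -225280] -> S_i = -55*-8^i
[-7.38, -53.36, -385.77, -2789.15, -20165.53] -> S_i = -7.38*7.23^i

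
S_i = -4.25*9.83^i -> [-4.25, -41.78, -410.67, -4036.91, -39682.86]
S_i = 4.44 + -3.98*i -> [4.44, 0.46, -3.52, -7.5, -11.48]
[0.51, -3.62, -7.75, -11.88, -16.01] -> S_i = 0.51 + -4.13*i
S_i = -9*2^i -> [-9, -18, -36, -72, -144]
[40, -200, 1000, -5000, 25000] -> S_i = 40*-5^i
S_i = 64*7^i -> [64, 448, 3136, 21952, 153664]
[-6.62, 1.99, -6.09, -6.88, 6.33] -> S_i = Random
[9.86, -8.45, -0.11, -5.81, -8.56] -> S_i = Random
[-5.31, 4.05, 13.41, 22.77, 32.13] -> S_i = -5.31 + 9.36*i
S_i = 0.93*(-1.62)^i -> [0.93, -1.51, 2.44, -3.95, 6.41]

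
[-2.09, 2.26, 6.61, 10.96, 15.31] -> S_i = -2.09 + 4.35*i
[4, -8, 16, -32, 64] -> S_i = 4*-2^i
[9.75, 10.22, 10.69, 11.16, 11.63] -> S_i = 9.75 + 0.47*i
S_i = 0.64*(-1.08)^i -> [0.64, -0.69, 0.75, -0.81, 0.87]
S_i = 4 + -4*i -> [4, 0, -4, -8, -12]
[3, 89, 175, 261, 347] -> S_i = 3 + 86*i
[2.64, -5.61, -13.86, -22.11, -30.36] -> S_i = 2.64 + -8.25*i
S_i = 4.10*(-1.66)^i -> [4.1, -6.81, 11.3, -18.75, 31.13]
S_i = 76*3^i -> [76, 228, 684, 2052, 6156]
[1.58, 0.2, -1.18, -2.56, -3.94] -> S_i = 1.58 + -1.38*i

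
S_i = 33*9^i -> [33, 297, 2673, 24057, 216513]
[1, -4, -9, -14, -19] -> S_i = 1 + -5*i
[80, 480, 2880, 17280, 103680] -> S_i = 80*6^i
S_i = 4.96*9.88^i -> [4.96, 49.0, 484.17, 4783.57, 47261.71]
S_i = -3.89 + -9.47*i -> [-3.89, -13.36, -22.83, -32.3, -41.77]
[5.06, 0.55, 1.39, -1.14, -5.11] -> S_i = Random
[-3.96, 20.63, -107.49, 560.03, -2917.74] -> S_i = -3.96*(-5.21)^i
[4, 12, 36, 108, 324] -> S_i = 4*3^i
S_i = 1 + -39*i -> [1, -38, -77, -116, -155]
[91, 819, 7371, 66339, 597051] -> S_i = 91*9^i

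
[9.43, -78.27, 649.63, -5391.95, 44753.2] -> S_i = 9.43*(-8.30)^i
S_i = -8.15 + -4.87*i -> [-8.15, -13.02, -17.89, -22.76, -27.63]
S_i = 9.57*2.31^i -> [9.57, 22.11, 51.07, 117.96, 272.5]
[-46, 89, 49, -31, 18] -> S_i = Random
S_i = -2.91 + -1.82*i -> [-2.91, -4.73, -6.55, -8.37, -10.19]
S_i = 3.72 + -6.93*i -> [3.72, -3.21, -10.14, -17.07, -24.0]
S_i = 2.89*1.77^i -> [2.89, 5.12, 9.05, 16.03, 28.37]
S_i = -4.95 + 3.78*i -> [-4.95, -1.17, 2.61, 6.39, 10.17]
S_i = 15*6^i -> [15, 90, 540, 3240, 19440]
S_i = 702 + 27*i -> [702, 729, 756, 783, 810]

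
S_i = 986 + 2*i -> [986, 988, 990, 992, 994]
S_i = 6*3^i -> [6, 18, 54, 162, 486]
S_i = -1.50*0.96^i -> [-1.5, -1.44, -1.38, -1.33, -1.27]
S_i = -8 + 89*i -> [-8, 81, 170, 259, 348]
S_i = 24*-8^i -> [24, -192, 1536, -12288, 98304]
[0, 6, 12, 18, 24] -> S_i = 0 + 6*i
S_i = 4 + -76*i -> [4, -72, -148, -224, -300]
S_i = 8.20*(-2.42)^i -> [8.2, -19.84, 48.02, -116.21, 281.24]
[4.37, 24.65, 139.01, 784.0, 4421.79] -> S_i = 4.37*5.64^i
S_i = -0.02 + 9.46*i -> [-0.02, 9.44, 18.9, 28.36, 37.82]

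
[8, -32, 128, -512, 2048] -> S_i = 8*-4^i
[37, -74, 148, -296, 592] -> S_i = 37*-2^i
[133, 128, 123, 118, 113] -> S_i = 133 + -5*i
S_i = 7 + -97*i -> [7, -90, -187, -284, -381]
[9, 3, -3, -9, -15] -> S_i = 9 + -6*i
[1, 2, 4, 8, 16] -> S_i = 1*2^i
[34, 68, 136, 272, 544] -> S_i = 34*2^i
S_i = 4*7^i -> [4, 28, 196, 1372, 9604]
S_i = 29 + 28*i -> [29, 57, 85, 113, 141]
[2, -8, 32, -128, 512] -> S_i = 2*-4^i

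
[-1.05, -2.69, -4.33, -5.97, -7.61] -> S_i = -1.05 + -1.64*i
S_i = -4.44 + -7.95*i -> [-4.44, -12.39, -20.34, -28.29, -36.24]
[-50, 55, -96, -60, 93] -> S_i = Random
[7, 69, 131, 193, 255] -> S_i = 7 + 62*i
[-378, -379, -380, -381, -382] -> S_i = -378 + -1*i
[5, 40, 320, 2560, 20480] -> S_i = 5*8^i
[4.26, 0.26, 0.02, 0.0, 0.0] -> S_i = 4.26*0.06^i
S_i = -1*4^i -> [-1, -4, -16, -64, -256]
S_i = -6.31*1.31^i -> [-6.31, -8.27, -10.83, -14.19, -18.58]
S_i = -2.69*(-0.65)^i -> [-2.69, 1.75, -1.14, 0.74, -0.48]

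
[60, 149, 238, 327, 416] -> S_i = 60 + 89*i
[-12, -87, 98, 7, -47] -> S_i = Random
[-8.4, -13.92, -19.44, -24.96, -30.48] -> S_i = -8.40 + -5.52*i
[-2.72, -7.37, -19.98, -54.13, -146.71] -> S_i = -2.72*2.71^i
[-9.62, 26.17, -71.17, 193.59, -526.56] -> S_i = -9.62*(-2.72)^i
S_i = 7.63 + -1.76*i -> [7.63, 5.87, 4.11, 2.35, 0.59]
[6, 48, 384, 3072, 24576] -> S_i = 6*8^i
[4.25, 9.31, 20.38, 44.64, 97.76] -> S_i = 4.25*2.19^i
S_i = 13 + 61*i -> [13, 74, 135, 196, 257]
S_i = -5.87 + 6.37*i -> [-5.87, 0.5, 6.87, 13.24, 19.61]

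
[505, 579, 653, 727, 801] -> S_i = 505 + 74*i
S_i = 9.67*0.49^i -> [9.67, 4.74, 2.32, 1.14, 0.56]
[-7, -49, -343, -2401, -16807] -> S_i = -7*7^i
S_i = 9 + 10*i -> [9, 19, 29, 39, 49]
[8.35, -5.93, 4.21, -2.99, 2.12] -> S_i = 8.35*(-0.71)^i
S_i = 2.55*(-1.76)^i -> [2.55, -4.49, 7.9, -13.9, 24.47]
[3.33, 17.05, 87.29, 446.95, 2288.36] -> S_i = 3.33*5.12^i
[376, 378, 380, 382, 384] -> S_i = 376 + 2*i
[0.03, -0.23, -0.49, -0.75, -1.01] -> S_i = 0.03 + -0.26*i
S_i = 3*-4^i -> [3, -12, 48, -192, 768]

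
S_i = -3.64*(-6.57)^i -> [-3.64, 23.91, -157.12, 1032.28, -6782.08]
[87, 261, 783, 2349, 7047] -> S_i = 87*3^i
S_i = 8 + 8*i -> [8, 16, 24, 32, 40]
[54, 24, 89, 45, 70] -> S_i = Random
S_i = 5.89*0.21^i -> [5.89, 1.24, 0.26, 0.05, 0.01]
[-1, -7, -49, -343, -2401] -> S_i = -1*7^i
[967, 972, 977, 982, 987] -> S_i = 967 + 5*i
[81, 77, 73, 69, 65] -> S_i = 81 + -4*i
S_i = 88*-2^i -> [88, -176, 352, -704, 1408]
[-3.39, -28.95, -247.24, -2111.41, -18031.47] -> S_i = -3.39*8.54^i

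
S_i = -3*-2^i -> [-3, 6, -12, 24, -48]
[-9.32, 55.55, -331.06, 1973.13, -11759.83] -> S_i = -9.32*(-5.96)^i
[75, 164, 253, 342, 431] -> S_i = 75 + 89*i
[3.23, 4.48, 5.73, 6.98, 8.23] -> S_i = 3.23 + 1.25*i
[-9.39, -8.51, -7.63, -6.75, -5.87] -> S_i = -9.39 + 0.88*i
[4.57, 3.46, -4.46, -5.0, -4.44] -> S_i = Random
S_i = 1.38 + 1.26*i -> [1.38, 2.64, 3.9, 5.16, 6.42]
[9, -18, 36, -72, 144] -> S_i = 9*-2^i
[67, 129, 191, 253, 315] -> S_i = 67 + 62*i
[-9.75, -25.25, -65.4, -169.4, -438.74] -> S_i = -9.75*2.59^i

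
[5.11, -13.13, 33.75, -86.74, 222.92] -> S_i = 5.11*(-2.57)^i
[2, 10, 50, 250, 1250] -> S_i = 2*5^i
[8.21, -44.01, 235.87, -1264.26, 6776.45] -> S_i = 8.21*(-5.36)^i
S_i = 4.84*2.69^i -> [4.84, 13.02, 35.02, 94.21, 253.43]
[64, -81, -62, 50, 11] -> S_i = Random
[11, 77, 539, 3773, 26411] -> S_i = 11*7^i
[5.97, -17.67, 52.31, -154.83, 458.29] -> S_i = 5.97*(-2.96)^i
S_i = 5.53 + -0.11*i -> [5.53, 5.42, 5.31, 5.2, 5.09]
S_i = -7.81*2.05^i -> [-7.81, -16.01, -32.82, -67.28, -137.93]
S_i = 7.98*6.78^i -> [7.98, 54.1, 366.83, 2487.09, 16862.49]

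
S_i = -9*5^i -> [-9, -45, -225, -1125, -5625]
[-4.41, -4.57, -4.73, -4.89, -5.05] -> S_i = -4.41 + -0.16*i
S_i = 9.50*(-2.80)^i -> [9.5, -26.6, 74.48, -208.54, 583.92]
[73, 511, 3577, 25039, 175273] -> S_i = 73*7^i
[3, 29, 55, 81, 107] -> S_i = 3 + 26*i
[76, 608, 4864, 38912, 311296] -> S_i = 76*8^i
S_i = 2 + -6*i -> [2, -4, -10, -16, -22]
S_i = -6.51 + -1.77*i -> [-6.51, -8.28, -10.05, -11.82, -13.59]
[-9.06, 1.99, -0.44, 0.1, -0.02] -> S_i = -9.06*(-0.22)^i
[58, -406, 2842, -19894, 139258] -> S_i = 58*-7^i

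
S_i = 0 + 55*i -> [0, 55, 110, 165, 220]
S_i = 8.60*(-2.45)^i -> [8.6, -21.07, 51.62, -126.47, 309.86]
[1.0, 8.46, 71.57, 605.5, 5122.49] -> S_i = 1.00*8.46^i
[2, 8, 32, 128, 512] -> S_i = 2*4^i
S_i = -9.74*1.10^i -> [-9.74, -10.71, -11.79, -12.96, -14.26]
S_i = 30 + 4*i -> [30, 34, 38, 42, 46]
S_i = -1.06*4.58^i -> [-1.06, -4.85, -22.23, -101.84, -466.41]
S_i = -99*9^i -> [-99, -891, -8019, -72171, -649539]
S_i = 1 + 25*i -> [1, 26, 51, 76, 101]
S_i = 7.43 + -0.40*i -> [7.43, 7.03, 6.63, 6.23, 5.83]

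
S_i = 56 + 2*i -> [56, 58, 60, 62, 64]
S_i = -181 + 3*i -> [-181, -178, -175, -172, -169]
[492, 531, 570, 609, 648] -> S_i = 492 + 39*i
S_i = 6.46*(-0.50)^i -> [6.46, -3.23, 1.62, -0.81, 0.4]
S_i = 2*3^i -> [2, 6, 18, 54, 162]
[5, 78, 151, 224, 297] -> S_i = 5 + 73*i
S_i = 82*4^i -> [82, 328, 1312, 5248, 20992]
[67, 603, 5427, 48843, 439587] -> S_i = 67*9^i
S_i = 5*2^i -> [5, 10, 20, 40, 80]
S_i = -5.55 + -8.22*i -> [-5.55, -13.77, -21.99, -30.21, -38.43]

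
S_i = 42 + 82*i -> [42, 124, 206, 288, 370]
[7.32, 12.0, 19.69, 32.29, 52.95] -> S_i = 7.32*1.64^i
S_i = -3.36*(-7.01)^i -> [-3.36, 23.55, -165.11, 1157.43, -8113.56]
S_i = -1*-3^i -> [-1, 3, -9, 27, -81]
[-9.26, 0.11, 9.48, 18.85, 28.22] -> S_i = -9.26 + 9.37*i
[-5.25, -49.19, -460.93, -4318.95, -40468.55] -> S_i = -5.25*9.37^i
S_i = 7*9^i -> [7, 63, 567, 5103, 45927]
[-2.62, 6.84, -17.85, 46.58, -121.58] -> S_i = -2.62*(-2.61)^i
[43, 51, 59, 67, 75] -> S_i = 43 + 8*i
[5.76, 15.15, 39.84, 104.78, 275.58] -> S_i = 5.76*2.63^i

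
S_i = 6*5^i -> [6, 30, 150, 750, 3750]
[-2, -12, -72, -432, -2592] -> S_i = -2*6^i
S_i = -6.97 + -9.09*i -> [-6.97, -16.06, -25.15, -34.24, -43.33]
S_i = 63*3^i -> [63, 189, 567, 1701, 5103]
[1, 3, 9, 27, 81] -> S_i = 1*3^i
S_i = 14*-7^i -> [14, -98, 686, -4802, 33614]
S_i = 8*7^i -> [8, 56, 392, 2744, 19208]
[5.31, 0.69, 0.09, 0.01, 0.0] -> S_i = 5.31*0.13^i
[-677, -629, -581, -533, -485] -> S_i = -677 + 48*i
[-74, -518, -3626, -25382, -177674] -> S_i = -74*7^i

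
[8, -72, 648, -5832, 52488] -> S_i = 8*-9^i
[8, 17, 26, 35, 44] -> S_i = 8 + 9*i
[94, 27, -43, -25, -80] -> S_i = Random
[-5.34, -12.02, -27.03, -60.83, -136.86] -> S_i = -5.34*2.25^i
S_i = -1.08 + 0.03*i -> [-1.08, -1.05, -1.02, -0.99, -0.96]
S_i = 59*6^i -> [59, 354, 2124, 12744, 76464]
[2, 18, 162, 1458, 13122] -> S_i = 2*9^i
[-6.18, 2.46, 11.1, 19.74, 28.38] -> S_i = -6.18 + 8.64*i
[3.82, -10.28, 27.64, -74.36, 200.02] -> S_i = 3.82*(-2.69)^i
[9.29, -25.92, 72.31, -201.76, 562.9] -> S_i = 9.29*(-2.79)^i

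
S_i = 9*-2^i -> [9, -18, 36, -72, 144]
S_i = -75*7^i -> [-75, -525, -3675, -25725, -180075]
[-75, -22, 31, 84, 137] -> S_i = -75 + 53*i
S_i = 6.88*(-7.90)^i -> [6.88, -54.35, 429.38, -3392.11, 26797.66]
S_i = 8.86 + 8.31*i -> [8.86, 17.17, 25.48, 33.79, 42.1]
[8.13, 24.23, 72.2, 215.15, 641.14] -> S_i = 8.13*2.98^i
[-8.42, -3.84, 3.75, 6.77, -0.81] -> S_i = Random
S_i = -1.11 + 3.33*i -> [-1.11, 2.22, 5.55, 8.88, 12.21]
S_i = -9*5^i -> [-9, -45, -225, -1125, -5625]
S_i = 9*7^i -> [9, 63, 441, 3087, 21609]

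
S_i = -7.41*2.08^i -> [-7.41, -15.41, -32.06, -66.68, -138.7]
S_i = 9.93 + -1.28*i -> [9.93, 8.65, 7.37, 6.09, 4.81]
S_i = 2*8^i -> [2, 16, 128, 1024, 8192]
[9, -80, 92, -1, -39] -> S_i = Random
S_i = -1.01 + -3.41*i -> [-1.01, -4.42, -7.83, -11.24, -14.65]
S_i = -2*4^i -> [-2, -8, -32, -128, -512]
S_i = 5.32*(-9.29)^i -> [5.32, -49.42, 459.14, -4265.39, 39625.48]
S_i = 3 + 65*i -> [3, 68, 133, 198, 263]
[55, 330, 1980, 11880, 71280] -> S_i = 55*6^i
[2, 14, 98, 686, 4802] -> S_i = 2*7^i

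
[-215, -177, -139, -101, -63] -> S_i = -215 + 38*i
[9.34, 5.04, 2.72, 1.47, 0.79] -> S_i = 9.34*0.54^i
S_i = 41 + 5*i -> [41, 46, 51, 56, 61]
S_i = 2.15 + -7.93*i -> [2.15, -5.78, -13.71, -21.64, -29.57]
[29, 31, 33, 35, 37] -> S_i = 29 + 2*i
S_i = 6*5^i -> [6, 30, 150, 750, 3750]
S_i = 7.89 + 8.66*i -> [7.89, 16.55, 25.21, 33.87, 42.53]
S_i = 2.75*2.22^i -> [2.75, 6.1, 13.55, 30.09, 66.8]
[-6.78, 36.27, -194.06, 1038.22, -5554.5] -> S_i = -6.78*(-5.35)^i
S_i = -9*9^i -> [-9, -81, -729, -6561, -59049]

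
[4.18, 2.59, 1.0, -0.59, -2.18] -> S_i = 4.18 + -1.59*i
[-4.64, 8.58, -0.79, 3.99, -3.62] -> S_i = Random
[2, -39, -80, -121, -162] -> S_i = 2 + -41*i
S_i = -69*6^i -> [-69, -414, -2484, -14904, -89424]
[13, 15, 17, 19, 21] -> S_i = 13 + 2*i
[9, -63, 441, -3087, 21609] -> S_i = 9*-7^i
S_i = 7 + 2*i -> [7, 9, 11, 13, 15]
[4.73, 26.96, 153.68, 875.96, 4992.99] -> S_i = 4.73*5.70^i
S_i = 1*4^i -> [1, 4, 16, 64, 256]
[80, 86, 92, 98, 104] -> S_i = 80 + 6*i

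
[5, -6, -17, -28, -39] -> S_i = 5 + -11*i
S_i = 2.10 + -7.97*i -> [2.1, -5.87, -13.84, -21.81, -29.78]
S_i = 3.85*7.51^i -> [3.85, 28.91, 217.14, 1630.72, 12246.74]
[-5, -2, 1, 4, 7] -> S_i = -5 + 3*i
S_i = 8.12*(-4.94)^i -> [8.12, -40.11, 198.16, -978.9, 4835.75]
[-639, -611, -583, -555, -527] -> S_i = -639 + 28*i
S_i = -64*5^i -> [-64, -320, -1600, -8000, -40000]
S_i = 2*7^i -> [2, 14, 98, 686, 4802]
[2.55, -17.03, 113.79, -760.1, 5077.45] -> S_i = 2.55*(-6.68)^i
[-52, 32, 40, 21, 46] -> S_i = Random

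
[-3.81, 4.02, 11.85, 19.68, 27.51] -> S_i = -3.81 + 7.83*i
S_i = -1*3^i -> [-1, -3, -9, -27, -81]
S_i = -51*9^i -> [-51, -459, -4131, -37179, -334611]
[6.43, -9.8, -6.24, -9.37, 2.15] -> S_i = Random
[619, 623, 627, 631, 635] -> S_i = 619 + 4*i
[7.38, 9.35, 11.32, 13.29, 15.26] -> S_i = 7.38 + 1.97*i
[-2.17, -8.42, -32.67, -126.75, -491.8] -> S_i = -2.17*3.88^i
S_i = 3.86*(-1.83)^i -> [3.86, -7.06, 12.93, -23.66, 43.29]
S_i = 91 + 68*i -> [91, 159, 227, 295, 363]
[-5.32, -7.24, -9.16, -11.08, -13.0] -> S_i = -5.32 + -1.92*i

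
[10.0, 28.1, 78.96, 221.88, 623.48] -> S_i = 10.00*2.81^i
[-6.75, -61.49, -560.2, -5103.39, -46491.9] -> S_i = -6.75*9.11^i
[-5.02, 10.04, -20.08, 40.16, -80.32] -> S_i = -5.02*(-2.00)^i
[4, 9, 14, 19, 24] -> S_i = 4 + 5*i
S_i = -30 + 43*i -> [-30, 13, 56, 99, 142]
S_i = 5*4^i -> [5, 20, 80, 320, 1280]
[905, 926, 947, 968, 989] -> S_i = 905 + 21*i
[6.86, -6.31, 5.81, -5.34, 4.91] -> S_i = 6.86*(-0.92)^i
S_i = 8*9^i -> [8, 72, 648, 5832, 52488]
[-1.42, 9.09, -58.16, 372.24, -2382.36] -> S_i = -1.42*(-6.40)^i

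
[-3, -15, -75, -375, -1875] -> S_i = -3*5^i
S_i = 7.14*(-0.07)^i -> [7.14, -0.5, 0.03, -0.0, 0.0]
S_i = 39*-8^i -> [39, -312, 2496, -19968, 159744]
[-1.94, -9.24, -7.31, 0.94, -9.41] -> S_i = Random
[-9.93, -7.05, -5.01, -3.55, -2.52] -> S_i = -9.93*0.71^i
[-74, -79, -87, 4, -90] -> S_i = Random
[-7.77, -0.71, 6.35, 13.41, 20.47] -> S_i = -7.77 + 7.06*i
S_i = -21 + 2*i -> [-21, -19, -17, -15, -13]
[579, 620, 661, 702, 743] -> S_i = 579 + 41*i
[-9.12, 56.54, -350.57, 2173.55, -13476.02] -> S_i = -9.12*(-6.20)^i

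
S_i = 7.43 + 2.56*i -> [7.43, 9.99, 12.55, 15.11, 17.67]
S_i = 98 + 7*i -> [98, 105, 112, 119, 126]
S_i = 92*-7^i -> [92, -644, 4508, -31556, 220892]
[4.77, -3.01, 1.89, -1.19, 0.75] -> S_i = 4.77*(-0.63)^i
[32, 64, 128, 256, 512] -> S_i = 32*2^i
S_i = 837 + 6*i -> [837, 843, 849, 855, 861]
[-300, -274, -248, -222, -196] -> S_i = -300 + 26*i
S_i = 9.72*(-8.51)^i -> [9.72, -82.72, 703.92, -5990.39, 50978.2]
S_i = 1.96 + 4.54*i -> [1.96, 6.5, 11.04, 15.58, 20.12]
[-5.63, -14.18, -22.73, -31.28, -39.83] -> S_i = -5.63 + -8.55*i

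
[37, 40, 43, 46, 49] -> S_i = 37 + 3*i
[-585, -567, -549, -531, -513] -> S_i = -585 + 18*i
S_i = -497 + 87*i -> [-497, -410, -323, -236, -149]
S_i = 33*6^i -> [33, 198, 1188, 7128, 42768]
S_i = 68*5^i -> [68, 340, 1700, 8500, 42500]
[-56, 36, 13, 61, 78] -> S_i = Random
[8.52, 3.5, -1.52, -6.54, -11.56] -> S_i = 8.52 + -5.02*i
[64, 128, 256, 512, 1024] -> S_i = 64*2^i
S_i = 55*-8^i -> [55, -440, 3520, -28160, 225280]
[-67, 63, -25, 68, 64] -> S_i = Random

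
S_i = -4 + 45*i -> [-4, 41, 86, 131, 176]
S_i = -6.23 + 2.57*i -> [-6.23, -3.66, -1.09, 1.48, 4.05]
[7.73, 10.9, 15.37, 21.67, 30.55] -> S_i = 7.73*1.41^i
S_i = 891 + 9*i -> [891, 900, 909, 918, 927]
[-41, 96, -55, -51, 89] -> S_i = Random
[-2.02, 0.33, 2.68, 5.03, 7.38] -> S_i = -2.02 + 2.35*i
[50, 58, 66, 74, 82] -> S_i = 50 + 8*i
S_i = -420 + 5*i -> [-420, -415, -410, -405, -400]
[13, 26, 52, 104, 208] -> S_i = 13*2^i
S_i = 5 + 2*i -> [5, 7, 9, 11, 13]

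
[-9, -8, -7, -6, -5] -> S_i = -9 + 1*i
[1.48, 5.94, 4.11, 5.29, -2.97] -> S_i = Random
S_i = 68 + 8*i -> [68, 76, 84, 92, 100]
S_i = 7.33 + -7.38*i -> [7.33, -0.05, -7.43, -14.81, -22.19]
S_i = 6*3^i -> [6, 18, 54, 162, 486]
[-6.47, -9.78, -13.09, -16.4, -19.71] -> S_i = -6.47 + -3.31*i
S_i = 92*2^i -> [92, 184, 368, 736, 1472]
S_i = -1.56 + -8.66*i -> [-1.56, -10.22, -18.88, -27.54, -36.2]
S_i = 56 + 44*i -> [56, 100, 144, 188, 232]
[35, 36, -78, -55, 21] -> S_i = Random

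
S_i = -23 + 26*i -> [-23, 3, 29, 55, 81]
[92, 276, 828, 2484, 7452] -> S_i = 92*3^i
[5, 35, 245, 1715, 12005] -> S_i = 5*7^i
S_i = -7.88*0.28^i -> [-7.88, -2.21, -0.62, -0.17, -0.05]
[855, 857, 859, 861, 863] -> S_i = 855 + 2*i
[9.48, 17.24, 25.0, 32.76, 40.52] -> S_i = 9.48 + 7.76*i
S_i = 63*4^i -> [63, 252, 1008, 4032, 16128]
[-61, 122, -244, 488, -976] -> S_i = -61*-2^i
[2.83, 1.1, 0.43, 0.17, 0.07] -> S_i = 2.83*0.39^i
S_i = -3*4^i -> [-3, -12, -48, -192, -768]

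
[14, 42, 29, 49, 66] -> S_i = Random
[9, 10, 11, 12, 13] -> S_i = 9 + 1*i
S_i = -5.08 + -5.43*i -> [-5.08, -10.51, -15.94, -21.37, -26.8]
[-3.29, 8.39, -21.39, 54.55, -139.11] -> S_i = -3.29*(-2.55)^i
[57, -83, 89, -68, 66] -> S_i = Random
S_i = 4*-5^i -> [4, -20, 100, -500, 2500]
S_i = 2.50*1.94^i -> [2.5, 4.85, 9.41, 18.25, 35.41]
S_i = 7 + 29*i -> [7, 36, 65, 94, 123]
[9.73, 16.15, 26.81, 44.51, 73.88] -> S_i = 9.73*1.66^i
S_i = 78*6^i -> [78, 468, 2808, 16848, 101088]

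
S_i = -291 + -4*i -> [-291, -295, -299, -303, -307]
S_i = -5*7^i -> [-5, -35, -245, -1715, -12005]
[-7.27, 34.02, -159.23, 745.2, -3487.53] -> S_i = -7.27*(-4.68)^i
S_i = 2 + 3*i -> [2, 5, 8, 11, 14]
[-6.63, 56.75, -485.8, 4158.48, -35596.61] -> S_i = -6.63*(-8.56)^i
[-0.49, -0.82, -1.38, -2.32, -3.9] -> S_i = -0.49*1.68^i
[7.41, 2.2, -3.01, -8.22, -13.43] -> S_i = 7.41 + -5.21*i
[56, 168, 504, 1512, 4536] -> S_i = 56*3^i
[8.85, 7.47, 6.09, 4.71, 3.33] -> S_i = 8.85 + -1.38*i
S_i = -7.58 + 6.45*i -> [-7.58, -1.13, 5.32, 11.77, 18.22]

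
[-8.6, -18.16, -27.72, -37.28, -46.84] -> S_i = -8.60 + -9.56*i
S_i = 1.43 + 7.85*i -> [1.43, 9.28, 17.13, 24.98, 32.83]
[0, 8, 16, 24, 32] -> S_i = 0 + 8*i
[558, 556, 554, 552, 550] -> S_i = 558 + -2*i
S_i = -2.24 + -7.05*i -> [-2.24, -9.29, -16.34, -23.39, -30.44]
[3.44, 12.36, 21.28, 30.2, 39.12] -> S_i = 3.44 + 8.92*i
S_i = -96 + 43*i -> [-96, -53, -10, 33, 76]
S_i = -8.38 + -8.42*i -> [-8.38, -16.8, -25.22, -33.64, -42.06]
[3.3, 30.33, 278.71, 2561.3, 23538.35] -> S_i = 3.30*9.19^i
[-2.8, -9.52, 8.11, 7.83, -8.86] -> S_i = Random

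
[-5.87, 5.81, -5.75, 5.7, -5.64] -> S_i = -5.87*(-0.99)^i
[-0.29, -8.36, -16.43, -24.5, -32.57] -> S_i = -0.29 + -8.07*i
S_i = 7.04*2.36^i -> [7.04, 16.61, 39.21, 92.54, 218.38]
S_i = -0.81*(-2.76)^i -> [-0.81, 2.24, -6.17, 17.03, -47.0]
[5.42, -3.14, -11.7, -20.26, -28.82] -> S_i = 5.42 + -8.56*i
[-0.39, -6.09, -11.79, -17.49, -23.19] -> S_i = -0.39 + -5.70*i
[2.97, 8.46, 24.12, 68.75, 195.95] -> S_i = 2.97*2.85^i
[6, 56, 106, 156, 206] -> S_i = 6 + 50*i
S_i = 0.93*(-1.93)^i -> [0.93, -1.79, 3.46, -6.69, 12.9]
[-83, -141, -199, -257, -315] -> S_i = -83 + -58*i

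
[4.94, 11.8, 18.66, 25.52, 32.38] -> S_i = 4.94 + 6.86*i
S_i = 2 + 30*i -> [2, 32, 62, 92, 122]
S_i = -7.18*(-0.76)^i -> [-7.18, 5.46, -4.15, 3.15, -2.4]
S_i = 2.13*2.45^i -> [2.13, 5.22, 12.79, 31.32, 76.74]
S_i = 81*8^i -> [81, 648, 5184, 41472, 331776]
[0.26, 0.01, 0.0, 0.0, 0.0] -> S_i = 0.26*0.02^i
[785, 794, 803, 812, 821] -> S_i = 785 + 9*i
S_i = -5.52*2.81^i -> [-5.52, -15.51, -43.59, -122.48, -344.16]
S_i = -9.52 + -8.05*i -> [-9.52, -17.57, -25.62, -33.67, -41.72]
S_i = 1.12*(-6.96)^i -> [1.12, -7.8, 54.25, -377.61, 2628.18]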